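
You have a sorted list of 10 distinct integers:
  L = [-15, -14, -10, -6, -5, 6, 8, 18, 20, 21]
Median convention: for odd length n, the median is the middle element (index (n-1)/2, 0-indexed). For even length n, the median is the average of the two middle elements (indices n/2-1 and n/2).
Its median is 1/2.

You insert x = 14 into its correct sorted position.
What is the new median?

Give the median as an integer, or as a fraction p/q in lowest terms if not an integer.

Old list (sorted, length 10): [-15, -14, -10, -6, -5, 6, 8, 18, 20, 21]
Old median = 1/2
Insert x = 14
Old length even (10). Middle pair: indices 4,5 = -5,6.
New length odd (11). New median = single middle element.
x = 14: 7 elements are < x, 3 elements are > x.
New sorted list: [-15, -14, -10, -6, -5, 6, 8, 14, 18, 20, 21]
New median = 6

Answer: 6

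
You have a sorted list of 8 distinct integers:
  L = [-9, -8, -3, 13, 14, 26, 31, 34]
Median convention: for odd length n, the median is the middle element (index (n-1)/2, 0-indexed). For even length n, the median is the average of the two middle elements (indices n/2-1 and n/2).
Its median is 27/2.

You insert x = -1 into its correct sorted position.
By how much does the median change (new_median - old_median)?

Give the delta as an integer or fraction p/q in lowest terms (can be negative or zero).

Old median = 27/2
After inserting x = -1: new sorted = [-9, -8, -3, -1, 13, 14, 26, 31, 34]
New median = 13
Delta = 13 - 27/2 = -1/2

Answer: -1/2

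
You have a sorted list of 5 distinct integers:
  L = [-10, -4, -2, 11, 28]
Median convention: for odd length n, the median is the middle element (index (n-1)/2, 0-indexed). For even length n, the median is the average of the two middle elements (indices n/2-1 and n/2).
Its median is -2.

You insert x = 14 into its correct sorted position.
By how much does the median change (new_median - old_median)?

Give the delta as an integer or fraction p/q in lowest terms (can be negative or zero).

Answer: 13/2

Derivation:
Old median = -2
After inserting x = 14: new sorted = [-10, -4, -2, 11, 14, 28]
New median = 9/2
Delta = 9/2 - -2 = 13/2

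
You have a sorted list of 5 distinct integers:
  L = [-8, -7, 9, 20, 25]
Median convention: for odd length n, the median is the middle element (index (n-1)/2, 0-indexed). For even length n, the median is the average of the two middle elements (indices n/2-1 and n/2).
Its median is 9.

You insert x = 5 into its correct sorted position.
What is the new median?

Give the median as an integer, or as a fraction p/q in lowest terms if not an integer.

Answer: 7

Derivation:
Old list (sorted, length 5): [-8, -7, 9, 20, 25]
Old median = 9
Insert x = 5
Old length odd (5). Middle was index 2 = 9.
New length even (6). New median = avg of two middle elements.
x = 5: 2 elements are < x, 3 elements are > x.
New sorted list: [-8, -7, 5, 9, 20, 25]
New median = 7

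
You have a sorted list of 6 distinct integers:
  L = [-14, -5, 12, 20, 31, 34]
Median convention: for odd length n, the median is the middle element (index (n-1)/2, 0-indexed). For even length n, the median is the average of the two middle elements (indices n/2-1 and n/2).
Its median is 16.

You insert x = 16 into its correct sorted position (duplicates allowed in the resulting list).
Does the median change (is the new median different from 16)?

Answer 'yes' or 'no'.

Answer: no

Derivation:
Old median = 16
Insert x = 16
New median = 16
Changed? no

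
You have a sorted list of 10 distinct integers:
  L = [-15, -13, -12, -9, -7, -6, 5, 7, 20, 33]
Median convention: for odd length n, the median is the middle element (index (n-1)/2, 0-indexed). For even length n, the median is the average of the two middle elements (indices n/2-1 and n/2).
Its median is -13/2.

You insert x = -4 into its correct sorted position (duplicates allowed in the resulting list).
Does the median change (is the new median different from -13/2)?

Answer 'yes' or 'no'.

Old median = -13/2
Insert x = -4
New median = -6
Changed? yes

Answer: yes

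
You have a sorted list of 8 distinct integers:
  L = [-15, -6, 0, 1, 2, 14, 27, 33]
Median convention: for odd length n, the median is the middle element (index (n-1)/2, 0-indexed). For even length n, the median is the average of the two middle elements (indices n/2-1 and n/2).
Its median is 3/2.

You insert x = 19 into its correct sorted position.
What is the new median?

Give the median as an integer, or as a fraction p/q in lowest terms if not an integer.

Answer: 2

Derivation:
Old list (sorted, length 8): [-15, -6, 0, 1, 2, 14, 27, 33]
Old median = 3/2
Insert x = 19
Old length even (8). Middle pair: indices 3,4 = 1,2.
New length odd (9). New median = single middle element.
x = 19: 6 elements are < x, 2 elements are > x.
New sorted list: [-15, -6, 0, 1, 2, 14, 19, 27, 33]
New median = 2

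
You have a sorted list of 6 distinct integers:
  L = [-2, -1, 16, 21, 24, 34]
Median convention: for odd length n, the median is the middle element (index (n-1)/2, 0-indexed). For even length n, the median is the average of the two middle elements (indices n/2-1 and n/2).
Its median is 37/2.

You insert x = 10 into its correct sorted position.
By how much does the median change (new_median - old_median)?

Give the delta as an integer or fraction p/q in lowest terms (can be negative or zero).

Old median = 37/2
After inserting x = 10: new sorted = [-2, -1, 10, 16, 21, 24, 34]
New median = 16
Delta = 16 - 37/2 = -5/2

Answer: -5/2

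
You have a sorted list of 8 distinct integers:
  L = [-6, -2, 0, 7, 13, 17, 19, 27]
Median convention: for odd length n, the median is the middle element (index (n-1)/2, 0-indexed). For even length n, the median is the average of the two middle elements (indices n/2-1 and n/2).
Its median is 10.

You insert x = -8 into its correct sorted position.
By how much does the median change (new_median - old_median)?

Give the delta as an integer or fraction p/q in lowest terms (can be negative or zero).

Old median = 10
After inserting x = -8: new sorted = [-8, -6, -2, 0, 7, 13, 17, 19, 27]
New median = 7
Delta = 7 - 10 = -3

Answer: -3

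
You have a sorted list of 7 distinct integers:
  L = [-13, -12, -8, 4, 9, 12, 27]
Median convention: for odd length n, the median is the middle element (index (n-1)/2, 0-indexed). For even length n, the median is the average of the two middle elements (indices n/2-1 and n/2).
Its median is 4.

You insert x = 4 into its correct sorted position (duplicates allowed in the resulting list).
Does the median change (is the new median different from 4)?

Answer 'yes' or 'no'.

Answer: no

Derivation:
Old median = 4
Insert x = 4
New median = 4
Changed? no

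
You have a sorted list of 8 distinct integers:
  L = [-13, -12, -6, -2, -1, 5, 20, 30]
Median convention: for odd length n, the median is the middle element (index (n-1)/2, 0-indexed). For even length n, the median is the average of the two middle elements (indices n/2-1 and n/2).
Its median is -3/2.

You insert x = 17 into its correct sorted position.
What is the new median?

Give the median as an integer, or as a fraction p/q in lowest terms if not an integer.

Answer: -1

Derivation:
Old list (sorted, length 8): [-13, -12, -6, -2, -1, 5, 20, 30]
Old median = -3/2
Insert x = 17
Old length even (8). Middle pair: indices 3,4 = -2,-1.
New length odd (9). New median = single middle element.
x = 17: 6 elements are < x, 2 elements are > x.
New sorted list: [-13, -12, -6, -2, -1, 5, 17, 20, 30]
New median = -1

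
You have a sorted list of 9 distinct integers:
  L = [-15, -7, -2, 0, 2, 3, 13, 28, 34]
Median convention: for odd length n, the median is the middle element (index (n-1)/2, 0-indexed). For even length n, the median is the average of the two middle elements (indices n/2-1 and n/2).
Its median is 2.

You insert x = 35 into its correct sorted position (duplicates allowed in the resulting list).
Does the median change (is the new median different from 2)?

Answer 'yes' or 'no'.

Old median = 2
Insert x = 35
New median = 5/2
Changed? yes

Answer: yes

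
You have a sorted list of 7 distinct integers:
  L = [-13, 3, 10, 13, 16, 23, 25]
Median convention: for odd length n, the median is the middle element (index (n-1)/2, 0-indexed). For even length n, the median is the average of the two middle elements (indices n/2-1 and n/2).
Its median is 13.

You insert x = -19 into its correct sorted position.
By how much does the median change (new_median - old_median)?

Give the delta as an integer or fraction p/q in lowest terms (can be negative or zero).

Old median = 13
After inserting x = -19: new sorted = [-19, -13, 3, 10, 13, 16, 23, 25]
New median = 23/2
Delta = 23/2 - 13 = -3/2

Answer: -3/2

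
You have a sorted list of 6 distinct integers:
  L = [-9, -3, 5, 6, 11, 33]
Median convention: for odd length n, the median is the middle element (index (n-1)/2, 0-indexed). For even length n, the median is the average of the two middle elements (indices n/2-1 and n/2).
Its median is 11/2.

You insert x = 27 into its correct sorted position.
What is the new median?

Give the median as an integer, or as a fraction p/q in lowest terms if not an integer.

Old list (sorted, length 6): [-9, -3, 5, 6, 11, 33]
Old median = 11/2
Insert x = 27
Old length even (6). Middle pair: indices 2,3 = 5,6.
New length odd (7). New median = single middle element.
x = 27: 5 elements are < x, 1 elements are > x.
New sorted list: [-9, -3, 5, 6, 11, 27, 33]
New median = 6

Answer: 6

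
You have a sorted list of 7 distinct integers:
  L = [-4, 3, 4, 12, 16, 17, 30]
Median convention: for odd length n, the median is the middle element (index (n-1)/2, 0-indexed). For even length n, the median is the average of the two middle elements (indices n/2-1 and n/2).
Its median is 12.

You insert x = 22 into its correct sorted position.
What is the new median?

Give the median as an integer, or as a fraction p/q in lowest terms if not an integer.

Answer: 14

Derivation:
Old list (sorted, length 7): [-4, 3, 4, 12, 16, 17, 30]
Old median = 12
Insert x = 22
Old length odd (7). Middle was index 3 = 12.
New length even (8). New median = avg of two middle elements.
x = 22: 6 elements are < x, 1 elements are > x.
New sorted list: [-4, 3, 4, 12, 16, 17, 22, 30]
New median = 14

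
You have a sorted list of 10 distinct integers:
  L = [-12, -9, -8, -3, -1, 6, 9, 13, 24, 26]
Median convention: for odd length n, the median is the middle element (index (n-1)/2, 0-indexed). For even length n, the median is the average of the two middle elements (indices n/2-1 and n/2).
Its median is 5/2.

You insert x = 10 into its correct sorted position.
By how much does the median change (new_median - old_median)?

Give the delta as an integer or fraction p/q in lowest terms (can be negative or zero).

Old median = 5/2
After inserting x = 10: new sorted = [-12, -9, -8, -3, -1, 6, 9, 10, 13, 24, 26]
New median = 6
Delta = 6 - 5/2 = 7/2

Answer: 7/2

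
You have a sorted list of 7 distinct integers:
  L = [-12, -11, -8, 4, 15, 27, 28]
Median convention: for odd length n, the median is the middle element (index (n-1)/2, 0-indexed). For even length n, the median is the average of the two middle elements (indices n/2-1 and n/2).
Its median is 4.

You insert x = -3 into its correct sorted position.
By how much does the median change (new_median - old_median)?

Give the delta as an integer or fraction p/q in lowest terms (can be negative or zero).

Old median = 4
After inserting x = -3: new sorted = [-12, -11, -8, -3, 4, 15, 27, 28]
New median = 1/2
Delta = 1/2 - 4 = -7/2

Answer: -7/2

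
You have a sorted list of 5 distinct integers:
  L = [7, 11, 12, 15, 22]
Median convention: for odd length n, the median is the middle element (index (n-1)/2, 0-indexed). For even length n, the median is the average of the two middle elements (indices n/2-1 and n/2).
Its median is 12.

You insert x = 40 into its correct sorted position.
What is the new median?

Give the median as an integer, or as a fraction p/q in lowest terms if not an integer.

Answer: 27/2

Derivation:
Old list (sorted, length 5): [7, 11, 12, 15, 22]
Old median = 12
Insert x = 40
Old length odd (5). Middle was index 2 = 12.
New length even (6). New median = avg of two middle elements.
x = 40: 5 elements are < x, 0 elements are > x.
New sorted list: [7, 11, 12, 15, 22, 40]
New median = 27/2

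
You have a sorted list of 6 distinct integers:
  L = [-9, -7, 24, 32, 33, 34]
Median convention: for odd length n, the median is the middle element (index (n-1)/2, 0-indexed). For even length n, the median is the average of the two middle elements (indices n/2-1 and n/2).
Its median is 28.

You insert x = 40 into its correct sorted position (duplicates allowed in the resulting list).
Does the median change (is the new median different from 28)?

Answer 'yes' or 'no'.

Old median = 28
Insert x = 40
New median = 32
Changed? yes

Answer: yes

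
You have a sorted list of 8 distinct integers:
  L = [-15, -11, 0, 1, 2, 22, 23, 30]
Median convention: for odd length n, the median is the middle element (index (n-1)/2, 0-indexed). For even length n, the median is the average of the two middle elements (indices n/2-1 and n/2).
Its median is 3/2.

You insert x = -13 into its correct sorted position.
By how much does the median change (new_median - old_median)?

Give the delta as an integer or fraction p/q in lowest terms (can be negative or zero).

Answer: -1/2

Derivation:
Old median = 3/2
After inserting x = -13: new sorted = [-15, -13, -11, 0, 1, 2, 22, 23, 30]
New median = 1
Delta = 1 - 3/2 = -1/2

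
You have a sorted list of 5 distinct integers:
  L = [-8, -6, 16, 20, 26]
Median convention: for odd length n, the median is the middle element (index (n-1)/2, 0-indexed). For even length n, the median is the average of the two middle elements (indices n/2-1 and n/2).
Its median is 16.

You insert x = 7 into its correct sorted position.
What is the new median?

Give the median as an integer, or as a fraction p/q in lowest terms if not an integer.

Answer: 23/2

Derivation:
Old list (sorted, length 5): [-8, -6, 16, 20, 26]
Old median = 16
Insert x = 7
Old length odd (5). Middle was index 2 = 16.
New length even (6). New median = avg of two middle elements.
x = 7: 2 elements are < x, 3 elements are > x.
New sorted list: [-8, -6, 7, 16, 20, 26]
New median = 23/2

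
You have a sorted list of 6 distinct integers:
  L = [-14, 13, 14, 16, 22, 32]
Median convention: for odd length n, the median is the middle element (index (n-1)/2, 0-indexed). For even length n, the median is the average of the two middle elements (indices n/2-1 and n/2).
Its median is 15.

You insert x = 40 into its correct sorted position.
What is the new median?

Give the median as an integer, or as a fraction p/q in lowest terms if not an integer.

Answer: 16

Derivation:
Old list (sorted, length 6): [-14, 13, 14, 16, 22, 32]
Old median = 15
Insert x = 40
Old length even (6). Middle pair: indices 2,3 = 14,16.
New length odd (7). New median = single middle element.
x = 40: 6 elements are < x, 0 elements are > x.
New sorted list: [-14, 13, 14, 16, 22, 32, 40]
New median = 16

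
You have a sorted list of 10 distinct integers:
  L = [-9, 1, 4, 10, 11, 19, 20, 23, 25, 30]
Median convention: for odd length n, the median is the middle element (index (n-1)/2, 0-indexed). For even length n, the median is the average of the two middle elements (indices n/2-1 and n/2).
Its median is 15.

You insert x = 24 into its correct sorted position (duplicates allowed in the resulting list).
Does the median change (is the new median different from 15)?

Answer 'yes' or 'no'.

Answer: yes

Derivation:
Old median = 15
Insert x = 24
New median = 19
Changed? yes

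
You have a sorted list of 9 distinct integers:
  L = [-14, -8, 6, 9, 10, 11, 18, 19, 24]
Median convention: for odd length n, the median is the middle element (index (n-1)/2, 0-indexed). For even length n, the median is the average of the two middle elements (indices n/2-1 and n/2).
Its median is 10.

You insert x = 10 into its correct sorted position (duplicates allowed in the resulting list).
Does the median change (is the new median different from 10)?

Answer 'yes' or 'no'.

Old median = 10
Insert x = 10
New median = 10
Changed? no

Answer: no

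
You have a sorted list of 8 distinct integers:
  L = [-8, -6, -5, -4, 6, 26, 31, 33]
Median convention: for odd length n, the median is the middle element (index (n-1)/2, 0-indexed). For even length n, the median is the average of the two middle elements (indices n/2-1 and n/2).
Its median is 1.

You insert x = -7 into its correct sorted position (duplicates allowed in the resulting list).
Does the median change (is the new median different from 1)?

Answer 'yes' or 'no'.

Old median = 1
Insert x = -7
New median = -4
Changed? yes

Answer: yes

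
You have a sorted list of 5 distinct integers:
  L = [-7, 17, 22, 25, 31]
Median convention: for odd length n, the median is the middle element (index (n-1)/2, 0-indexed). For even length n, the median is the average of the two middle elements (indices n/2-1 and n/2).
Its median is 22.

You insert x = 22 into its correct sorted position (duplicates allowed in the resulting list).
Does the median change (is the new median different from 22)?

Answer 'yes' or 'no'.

Answer: no

Derivation:
Old median = 22
Insert x = 22
New median = 22
Changed? no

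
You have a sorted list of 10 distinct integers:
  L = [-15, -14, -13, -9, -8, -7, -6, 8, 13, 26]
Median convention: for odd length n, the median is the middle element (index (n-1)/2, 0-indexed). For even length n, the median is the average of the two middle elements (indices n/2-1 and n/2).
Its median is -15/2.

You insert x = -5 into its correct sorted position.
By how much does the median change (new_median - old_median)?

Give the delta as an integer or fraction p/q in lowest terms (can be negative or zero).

Old median = -15/2
After inserting x = -5: new sorted = [-15, -14, -13, -9, -8, -7, -6, -5, 8, 13, 26]
New median = -7
Delta = -7 - -15/2 = 1/2

Answer: 1/2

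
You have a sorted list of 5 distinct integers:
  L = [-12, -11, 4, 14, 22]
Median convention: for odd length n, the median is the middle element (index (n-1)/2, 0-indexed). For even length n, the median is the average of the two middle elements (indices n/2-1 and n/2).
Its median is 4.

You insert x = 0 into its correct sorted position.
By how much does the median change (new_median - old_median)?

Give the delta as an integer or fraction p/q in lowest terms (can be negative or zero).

Answer: -2

Derivation:
Old median = 4
After inserting x = 0: new sorted = [-12, -11, 0, 4, 14, 22]
New median = 2
Delta = 2 - 4 = -2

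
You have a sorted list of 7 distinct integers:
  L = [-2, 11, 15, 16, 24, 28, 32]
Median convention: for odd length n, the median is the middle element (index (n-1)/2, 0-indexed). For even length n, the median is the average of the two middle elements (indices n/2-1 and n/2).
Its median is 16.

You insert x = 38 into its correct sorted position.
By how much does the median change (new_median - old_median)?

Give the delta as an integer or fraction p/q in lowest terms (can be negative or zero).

Old median = 16
After inserting x = 38: new sorted = [-2, 11, 15, 16, 24, 28, 32, 38]
New median = 20
Delta = 20 - 16 = 4

Answer: 4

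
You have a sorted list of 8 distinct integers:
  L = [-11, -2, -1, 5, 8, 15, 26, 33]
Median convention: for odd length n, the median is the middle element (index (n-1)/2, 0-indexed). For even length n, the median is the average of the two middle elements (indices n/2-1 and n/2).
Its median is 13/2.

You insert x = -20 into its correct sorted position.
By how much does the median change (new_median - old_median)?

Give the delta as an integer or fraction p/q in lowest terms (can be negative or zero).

Answer: -3/2

Derivation:
Old median = 13/2
After inserting x = -20: new sorted = [-20, -11, -2, -1, 5, 8, 15, 26, 33]
New median = 5
Delta = 5 - 13/2 = -3/2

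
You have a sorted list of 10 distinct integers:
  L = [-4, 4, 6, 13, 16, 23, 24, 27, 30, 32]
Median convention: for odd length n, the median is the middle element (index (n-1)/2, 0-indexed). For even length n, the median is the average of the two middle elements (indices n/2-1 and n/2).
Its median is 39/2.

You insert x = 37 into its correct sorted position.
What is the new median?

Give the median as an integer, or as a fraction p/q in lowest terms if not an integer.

Answer: 23

Derivation:
Old list (sorted, length 10): [-4, 4, 6, 13, 16, 23, 24, 27, 30, 32]
Old median = 39/2
Insert x = 37
Old length even (10). Middle pair: indices 4,5 = 16,23.
New length odd (11). New median = single middle element.
x = 37: 10 elements are < x, 0 elements are > x.
New sorted list: [-4, 4, 6, 13, 16, 23, 24, 27, 30, 32, 37]
New median = 23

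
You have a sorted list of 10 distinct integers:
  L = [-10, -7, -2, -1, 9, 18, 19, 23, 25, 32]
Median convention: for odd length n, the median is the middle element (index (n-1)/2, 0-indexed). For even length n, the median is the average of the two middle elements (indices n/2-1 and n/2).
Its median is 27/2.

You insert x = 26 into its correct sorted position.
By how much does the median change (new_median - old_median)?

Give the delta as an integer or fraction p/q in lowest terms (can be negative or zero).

Answer: 9/2

Derivation:
Old median = 27/2
After inserting x = 26: new sorted = [-10, -7, -2, -1, 9, 18, 19, 23, 25, 26, 32]
New median = 18
Delta = 18 - 27/2 = 9/2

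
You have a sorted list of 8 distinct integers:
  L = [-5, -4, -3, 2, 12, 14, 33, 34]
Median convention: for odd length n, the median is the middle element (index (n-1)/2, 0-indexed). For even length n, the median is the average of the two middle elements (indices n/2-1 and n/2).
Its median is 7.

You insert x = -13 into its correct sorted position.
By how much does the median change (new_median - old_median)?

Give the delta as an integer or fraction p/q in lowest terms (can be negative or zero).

Answer: -5

Derivation:
Old median = 7
After inserting x = -13: new sorted = [-13, -5, -4, -3, 2, 12, 14, 33, 34]
New median = 2
Delta = 2 - 7 = -5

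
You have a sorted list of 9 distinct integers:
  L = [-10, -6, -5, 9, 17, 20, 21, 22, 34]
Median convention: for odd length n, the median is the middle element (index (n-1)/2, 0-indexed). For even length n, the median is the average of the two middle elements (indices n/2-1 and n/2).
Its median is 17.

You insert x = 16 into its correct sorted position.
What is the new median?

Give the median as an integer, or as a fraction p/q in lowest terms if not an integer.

Answer: 33/2

Derivation:
Old list (sorted, length 9): [-10, -6, -5, 9, 17, 20, 21, 22, 34]
Old median = 17
Insert x = 16
Old length odd (9). Middle was index 4 = 17.
New length even (10). New median = avg of two middle elements.
x = 16: 4 elements are < x, 5 elements are > x.
New sorted list: [-10, -6, -5, 9, 16, 17, 20, 21, 22, 34]
New median = 33/2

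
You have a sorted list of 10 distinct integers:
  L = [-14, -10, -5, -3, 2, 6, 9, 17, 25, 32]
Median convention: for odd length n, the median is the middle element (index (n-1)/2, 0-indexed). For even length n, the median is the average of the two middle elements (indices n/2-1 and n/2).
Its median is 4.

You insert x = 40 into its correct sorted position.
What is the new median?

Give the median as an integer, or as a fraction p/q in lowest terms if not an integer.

Old list (sorted, length 10): [-14, -10, -5, -3, 2, 6, 9, 17, 25, 32]
Old median = 4
Insert x = 40
Old length even (10). Middle pair: indices 4,5 = 2,6.
New length odd (11). New median = single middle element.
x = 40: 10 elements are < x, 0 elements are > x.
New sorted list: [-14, -10, -5, -3, 2, 6, 9, 17, 25, 32, 40]
New median = 6

Answer: 6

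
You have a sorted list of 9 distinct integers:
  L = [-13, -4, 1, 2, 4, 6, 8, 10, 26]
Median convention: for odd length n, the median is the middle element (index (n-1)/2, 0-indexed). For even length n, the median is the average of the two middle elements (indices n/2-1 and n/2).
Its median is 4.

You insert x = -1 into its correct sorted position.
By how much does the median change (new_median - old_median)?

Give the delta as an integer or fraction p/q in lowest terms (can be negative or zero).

Answer: -1

Derivation:
Old median = 4
After inserting x = -1: new sorted = [-13, -4, -1, 1, 2, 4, 6, 8, 10, 26]
New median = 3
Delta = 3 - 4 = -1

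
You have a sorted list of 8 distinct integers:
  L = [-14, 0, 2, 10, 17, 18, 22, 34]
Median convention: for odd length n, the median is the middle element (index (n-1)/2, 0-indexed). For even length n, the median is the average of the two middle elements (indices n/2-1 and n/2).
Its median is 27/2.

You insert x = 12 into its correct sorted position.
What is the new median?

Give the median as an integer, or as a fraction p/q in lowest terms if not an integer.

Old list (sorted, length 8): [-14, 0, 2, 10, 17, 18, 22, 34]
Old median = 27/2
Insert x = 12
Old length even (8). Middle pair: indices 3,4 = 10,17.
New length odd (9). New median = single middle element.
x = 12: 4 elements are < x, 4 elements are > x.
New sorted list: [-14, 0, 2, 10, 12, 17, 18, 22, 34]
New median = 12

Answer: 12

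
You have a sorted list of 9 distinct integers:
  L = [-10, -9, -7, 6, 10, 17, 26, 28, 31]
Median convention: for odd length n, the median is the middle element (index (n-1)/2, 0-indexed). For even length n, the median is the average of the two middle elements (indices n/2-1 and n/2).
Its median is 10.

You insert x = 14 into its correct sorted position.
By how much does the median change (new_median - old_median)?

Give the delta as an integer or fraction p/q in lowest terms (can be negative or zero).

Answer: 2

Derivation:
Old median = 10
After inserting x = 14: new sorted = [-10, -9, -7, 6, 10, 14, 17, 26, 28, 31]
New median = 12
Delta = 12 - 10 = 2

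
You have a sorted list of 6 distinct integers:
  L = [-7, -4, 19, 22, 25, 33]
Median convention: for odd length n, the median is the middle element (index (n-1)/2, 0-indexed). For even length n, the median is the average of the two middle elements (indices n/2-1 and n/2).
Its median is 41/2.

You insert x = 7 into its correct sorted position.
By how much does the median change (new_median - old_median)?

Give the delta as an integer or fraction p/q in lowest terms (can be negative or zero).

Answer: -3/2

Derivation:
Old median = 41/2
After inserting x = 7: new sorted = [-7, -4, 7, 19, 22, 25, 33]
New median = 19
Delta = 19 - 41/2 = -3/2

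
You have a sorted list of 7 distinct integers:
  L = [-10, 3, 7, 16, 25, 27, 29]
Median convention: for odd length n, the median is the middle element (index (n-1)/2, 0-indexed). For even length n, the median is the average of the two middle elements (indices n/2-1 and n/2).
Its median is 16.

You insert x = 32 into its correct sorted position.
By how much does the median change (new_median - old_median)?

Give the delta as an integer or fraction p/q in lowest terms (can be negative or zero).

Answer: 9/2

Derivation:
Old median = 16
After inserting x = 32: new sorted = [-10, 3, 7, 16, 25, 27, 29, 32]
New median = 41/2
Delta = 41/2 - 16 = 9/2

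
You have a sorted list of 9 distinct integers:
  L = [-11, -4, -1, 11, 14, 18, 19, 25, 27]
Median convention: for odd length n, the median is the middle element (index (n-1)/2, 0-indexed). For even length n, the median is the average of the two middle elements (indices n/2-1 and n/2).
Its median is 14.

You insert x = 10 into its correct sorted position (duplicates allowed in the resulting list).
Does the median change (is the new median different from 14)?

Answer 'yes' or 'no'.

Answer: yes

Derivation:
Old median = 14
Insert x = 10
New median = 25/2
Changed? yes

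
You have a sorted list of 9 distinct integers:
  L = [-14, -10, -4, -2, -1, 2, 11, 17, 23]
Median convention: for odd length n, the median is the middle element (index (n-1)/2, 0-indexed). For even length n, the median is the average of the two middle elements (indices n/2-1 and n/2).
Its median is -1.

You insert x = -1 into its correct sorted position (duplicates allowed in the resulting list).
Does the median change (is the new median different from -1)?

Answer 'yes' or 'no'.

Answer: no

Derivation:
Old median = -1
Insert x = -1
New median = -1
Changed? no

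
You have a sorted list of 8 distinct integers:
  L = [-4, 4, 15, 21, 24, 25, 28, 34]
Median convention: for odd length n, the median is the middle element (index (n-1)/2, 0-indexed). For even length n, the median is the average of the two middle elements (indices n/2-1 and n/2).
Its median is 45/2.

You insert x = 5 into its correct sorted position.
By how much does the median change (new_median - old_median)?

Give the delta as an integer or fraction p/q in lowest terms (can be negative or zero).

Old median = 45/2
After inserting x = 5: new sorted = [-4, 4, 5, 15, 21, 24, 25, 28, 34]
New median = 21
Delta = 21 - 45/2 = -3/2

Answer: -3/2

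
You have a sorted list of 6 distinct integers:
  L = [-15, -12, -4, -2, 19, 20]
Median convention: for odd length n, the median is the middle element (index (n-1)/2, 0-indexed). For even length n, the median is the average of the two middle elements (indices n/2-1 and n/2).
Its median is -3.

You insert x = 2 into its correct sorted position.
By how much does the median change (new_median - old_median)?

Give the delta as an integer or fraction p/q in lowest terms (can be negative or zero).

Old median = -3
After inserting x = 2: new sorted = [-15, -12, -4, -2, 2, 19, 20]
New median = -2
Delta = -2 - -3 = 1

Answer: 1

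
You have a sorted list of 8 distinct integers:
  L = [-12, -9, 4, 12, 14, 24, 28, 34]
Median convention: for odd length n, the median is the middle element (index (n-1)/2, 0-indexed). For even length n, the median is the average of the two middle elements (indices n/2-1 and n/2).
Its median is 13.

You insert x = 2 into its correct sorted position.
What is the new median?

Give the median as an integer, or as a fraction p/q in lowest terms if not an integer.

Answer: 12

Derivation:
Old list (sorted, length 8): [-12, -9, 4, 12, 14, 24, 28, 34]
Old median = 13
Insert x = 2
Old length even (8). Middle pair: indices 3,4 = 12,14.
New length odd (9). New median = single middle element.
x = 2: 2 elements are < x, 6 elements are > x.
New sorted list: [-12, -9, 2, 4, 12, 14, 24, 28, 34]
New median = 12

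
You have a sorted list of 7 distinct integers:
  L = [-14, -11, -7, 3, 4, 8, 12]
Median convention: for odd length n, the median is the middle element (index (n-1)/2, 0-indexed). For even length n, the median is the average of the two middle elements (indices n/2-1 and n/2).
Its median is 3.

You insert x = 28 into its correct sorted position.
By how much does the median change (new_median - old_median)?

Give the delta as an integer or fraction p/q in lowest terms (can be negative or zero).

Old median = 3
After inserting x = 28: new sorted = [-14, -11, -7, 3, 4, 8, 12, 28]
New median = 7/2
Delta = 7/2 - 3 = 1/2

Answer: 1/2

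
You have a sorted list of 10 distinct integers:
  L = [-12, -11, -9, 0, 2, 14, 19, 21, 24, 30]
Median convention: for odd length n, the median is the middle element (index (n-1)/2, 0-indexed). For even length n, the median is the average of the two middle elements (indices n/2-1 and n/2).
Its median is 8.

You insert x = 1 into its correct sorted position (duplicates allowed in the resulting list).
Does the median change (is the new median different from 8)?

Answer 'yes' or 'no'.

Answer: yes

Derivation:
Old median = 8
Insert x = 1
New median = 2
Changed? yes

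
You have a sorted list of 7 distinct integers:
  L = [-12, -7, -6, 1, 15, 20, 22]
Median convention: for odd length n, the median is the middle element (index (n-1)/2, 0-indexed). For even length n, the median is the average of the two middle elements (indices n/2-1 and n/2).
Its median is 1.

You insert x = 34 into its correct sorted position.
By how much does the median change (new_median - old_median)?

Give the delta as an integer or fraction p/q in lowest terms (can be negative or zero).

Old median = 1
After inserting x = 34: new sorted = [-12, -7, -6, 1, 15, 20, 22, 34]
New median = 8
Delta = 8 - 1 = 7

Answer: 7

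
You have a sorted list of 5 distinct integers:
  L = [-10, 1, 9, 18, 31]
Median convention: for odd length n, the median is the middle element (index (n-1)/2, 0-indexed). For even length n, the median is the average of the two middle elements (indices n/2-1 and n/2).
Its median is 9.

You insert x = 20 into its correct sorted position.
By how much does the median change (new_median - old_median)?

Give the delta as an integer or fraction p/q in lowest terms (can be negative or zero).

Old median = 9
After inserting x = 20: new sorted = [-10, 1, 9, 18, 20, 31]
New median = 27/2
Delta = 27/2 - 9 = 9/2

Answer: 9/2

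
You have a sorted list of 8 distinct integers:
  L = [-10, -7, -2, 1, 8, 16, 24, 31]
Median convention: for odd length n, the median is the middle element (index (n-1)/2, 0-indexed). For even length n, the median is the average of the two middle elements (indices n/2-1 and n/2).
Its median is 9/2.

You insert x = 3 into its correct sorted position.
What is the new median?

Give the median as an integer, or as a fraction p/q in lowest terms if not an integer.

Old list (sorted, length 8): [-10, -7, -2, 1, 8, 16, 24, 31]
Old median = 9/2
Insert x = 3
Old length even (8). Middle pair: indices 3,4 = 1,8.
New length odd (9). New median = single middle element.
x = 3: 4 elements are < x, 4 elements are > x.
New sorted list: [-10, -7, -2, 1, 3, 8, 16, 24, 31]
New median = 3

Answer: 3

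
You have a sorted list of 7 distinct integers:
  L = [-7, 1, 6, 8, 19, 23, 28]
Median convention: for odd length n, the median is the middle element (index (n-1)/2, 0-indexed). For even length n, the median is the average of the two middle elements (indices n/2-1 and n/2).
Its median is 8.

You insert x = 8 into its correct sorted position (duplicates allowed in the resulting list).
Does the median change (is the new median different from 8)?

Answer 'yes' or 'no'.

Old median = 8
Insert x = 8
New median = 8
Changed? no

Answer: no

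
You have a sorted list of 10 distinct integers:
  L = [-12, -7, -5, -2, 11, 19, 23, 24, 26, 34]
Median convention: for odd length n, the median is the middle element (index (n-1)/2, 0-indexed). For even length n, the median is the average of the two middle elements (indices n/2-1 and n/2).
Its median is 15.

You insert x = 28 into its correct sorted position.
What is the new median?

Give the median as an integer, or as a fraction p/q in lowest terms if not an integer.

Old list (sorted, length 10): [-12, -7, -5, -2, 11, 19, 23, 24, 26, 34]
Old median = 15
Insert x = 28
Old length even (10). Middle pair: indices 4,5 = 11,19.
New length odd (11). New median = single middle element.
x = 28: 9 elements are < x, 1 elements are > x.
New sorted list: [-12, -7, -5, -2, 11, 19, 23, 24, 26, 28, 34]
New median = 19

Answer: 19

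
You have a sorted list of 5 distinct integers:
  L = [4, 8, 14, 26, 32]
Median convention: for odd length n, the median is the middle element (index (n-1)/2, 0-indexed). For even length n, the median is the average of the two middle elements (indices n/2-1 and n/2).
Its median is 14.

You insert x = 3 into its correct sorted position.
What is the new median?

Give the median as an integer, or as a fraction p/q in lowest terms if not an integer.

Answer: 11

Derivation:
Old list (sorted, length 5): [4, 8, 14, 26, 32]
Old median = 14
Insert x = 3
Old length odd (5). Middle was index 2 = 14.
New length even (6). New median = avg of two middle elements.
x = 3: 0 elements are < x, 5 elements are > x.
New sorted list: [3, 4, 8, 14, 26, 32]
New median = 11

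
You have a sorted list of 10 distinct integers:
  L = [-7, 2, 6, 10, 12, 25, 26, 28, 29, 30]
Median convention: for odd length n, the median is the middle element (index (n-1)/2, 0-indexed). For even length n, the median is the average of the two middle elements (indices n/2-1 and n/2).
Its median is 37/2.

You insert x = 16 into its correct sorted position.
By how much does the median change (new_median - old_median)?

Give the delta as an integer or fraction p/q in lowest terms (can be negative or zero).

Answer: -5/2

Derivation:
Old median = 37/2
After inserting x = 16: new sorted = [-7, 2, 6, 10, 12, 16, 25, 26, 28, 29, 30]
New median = 16
Delta = 16 - 37/2 = -5/2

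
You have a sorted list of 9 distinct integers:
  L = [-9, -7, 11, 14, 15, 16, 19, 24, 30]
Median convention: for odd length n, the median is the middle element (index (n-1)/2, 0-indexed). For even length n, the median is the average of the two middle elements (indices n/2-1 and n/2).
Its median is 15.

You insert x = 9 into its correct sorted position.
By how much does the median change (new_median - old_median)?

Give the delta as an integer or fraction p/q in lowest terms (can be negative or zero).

Answer: -1/2

Derivation:
Old median = 15
After inserting x = 9: new sorted = [-9, -7, 9, 11, 14, 15, 16, 19, 24, 30]
New median = 29/2
Delta = 29/2 - 15 = -1/2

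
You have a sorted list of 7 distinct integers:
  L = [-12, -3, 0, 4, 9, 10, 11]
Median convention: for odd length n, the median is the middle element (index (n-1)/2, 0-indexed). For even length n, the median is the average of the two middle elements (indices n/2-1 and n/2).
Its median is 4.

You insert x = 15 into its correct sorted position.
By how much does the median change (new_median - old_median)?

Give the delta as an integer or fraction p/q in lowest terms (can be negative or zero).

Answer: 5/2

Derivation:
Old median = 4
After inserting x = 15: new sorted = [-12, -3, 0, 4, 9, 10, 11, 15]
New median = 13/2
Delta = 13/2 - 4 = 5/2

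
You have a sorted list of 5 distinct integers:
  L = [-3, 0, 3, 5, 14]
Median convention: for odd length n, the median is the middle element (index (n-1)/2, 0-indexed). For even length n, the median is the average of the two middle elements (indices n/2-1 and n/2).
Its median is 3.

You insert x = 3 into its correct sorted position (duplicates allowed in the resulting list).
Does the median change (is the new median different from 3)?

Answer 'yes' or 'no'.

Old median = 3
Insert x = 3
New median = 3
Changed? no

Answer: no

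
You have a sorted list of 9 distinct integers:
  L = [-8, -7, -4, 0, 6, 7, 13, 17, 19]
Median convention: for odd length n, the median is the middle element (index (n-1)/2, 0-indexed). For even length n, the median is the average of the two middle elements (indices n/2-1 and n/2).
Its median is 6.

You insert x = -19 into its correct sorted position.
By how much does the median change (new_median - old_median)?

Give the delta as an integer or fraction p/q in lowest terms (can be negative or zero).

Answer: -3

Derivation:
Old median = 6
After inserting x = -19: new sorted = [-19, -8, -7, -4, 0, 6, 7, 13, 17, 19]
New median = 3
Delta = 3 - 6 = -3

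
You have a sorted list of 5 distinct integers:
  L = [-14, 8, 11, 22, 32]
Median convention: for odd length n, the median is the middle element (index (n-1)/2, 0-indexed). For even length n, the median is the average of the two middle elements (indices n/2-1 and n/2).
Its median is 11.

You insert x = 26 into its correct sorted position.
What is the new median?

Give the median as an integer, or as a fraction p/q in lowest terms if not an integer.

Old list (sorted, length 5): [-14, 8, 11, 22, 32]
Old median = 11
Insert x = 26
Old length odd (5). Middle was index 2 = 11.
New length even (6). New median = avg of two middle elements.
x = 26: 4 elements are < x, 1 elements are > x.
New sorted list: [-14, 8, 11, 22, 26, 32]
New median = 33/2

Answer: 33/2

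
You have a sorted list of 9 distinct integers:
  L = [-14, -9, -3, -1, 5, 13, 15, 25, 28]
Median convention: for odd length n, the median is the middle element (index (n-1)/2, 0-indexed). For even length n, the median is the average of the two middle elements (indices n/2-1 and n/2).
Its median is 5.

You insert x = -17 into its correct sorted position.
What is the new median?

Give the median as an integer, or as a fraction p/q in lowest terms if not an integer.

Old list (sorted, length 9): [-14, -9, -3, -1, 5, 13, 15, 25, 28]
Old median = 5
Insert x = -17
Old length odd (9). Middle was index 4 = 5.
New length even (10). New median = avg of two middle elements.
x = -17: 0 elements are < x, 9 elements are > x.
New sorted list: [-17, -14, -9, -3, -1, 5, 13, 15, 25, 28]
New median = 2

Answer: 2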